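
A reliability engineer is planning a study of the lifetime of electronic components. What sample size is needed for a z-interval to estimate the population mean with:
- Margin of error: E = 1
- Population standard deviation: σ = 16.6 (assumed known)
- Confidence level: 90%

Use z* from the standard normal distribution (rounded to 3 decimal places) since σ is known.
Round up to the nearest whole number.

Using z* since population σ is known (z-interval formula).

For 90% confidence, z* = 1.645 (from standard normal table)

Sample size formula for z-interval: n = (z*σ/E)²

n = (1.645 × 16.6 / 1)²
  = (27.307000)²
  = 745.6722

Round up to the nearest whole number: n = 746

746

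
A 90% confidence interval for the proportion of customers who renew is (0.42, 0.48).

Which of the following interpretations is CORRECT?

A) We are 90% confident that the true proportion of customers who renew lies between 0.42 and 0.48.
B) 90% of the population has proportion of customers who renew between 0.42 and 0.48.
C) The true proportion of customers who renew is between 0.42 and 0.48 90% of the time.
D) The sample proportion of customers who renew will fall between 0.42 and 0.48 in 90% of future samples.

A confidence interval represents our confidence in the procedure, not a probability statement about the parameter.

Key concept: If we repeated this sampling process many times and computed a 90% CI each time, about 90% of those intervals would contain the true population parameter.

For this specific interval (0.42, 0.48):
- Midpoint (point estimate): 0.45
- Margin of error: 0.03

The correct interpretation is the one stating confidence that the true parameter lies in the interval — option A.

A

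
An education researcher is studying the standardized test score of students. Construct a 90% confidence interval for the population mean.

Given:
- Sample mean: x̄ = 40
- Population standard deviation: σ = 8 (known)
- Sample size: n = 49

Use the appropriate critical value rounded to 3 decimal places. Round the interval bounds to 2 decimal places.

The population standard deviation σ is known, so use a z-interval (standard normal critical value).

For 90% confidence, z* = 1.645 (from standard normal table)

Standard error: SE = σ/√n = 8/√49 = 1.142857

Margin of error: E = z* × SE = 1.645 × 1.142857 = 1.8800

Z-interval: x̄ ± E = 40 ± 1.8800 = (38.1200, 41.8800)

Rounded to 2 decimal places:

(38.12, 41.88)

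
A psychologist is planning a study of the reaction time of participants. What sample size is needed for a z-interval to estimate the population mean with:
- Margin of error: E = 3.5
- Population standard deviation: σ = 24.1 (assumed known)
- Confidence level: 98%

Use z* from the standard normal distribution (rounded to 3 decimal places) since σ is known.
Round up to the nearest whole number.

Using z* since population σ is known (z-interval formula).

For 98% confidence, z* = 2.326 (from standard normal table)

Sample size formula for z-interval: n = (z*σ/E)²

n = (2.326 × 24.1 / 3.5)²
  = (16.016171)²
  = 256.5177

Round up to the nearest whole number: n = 257

257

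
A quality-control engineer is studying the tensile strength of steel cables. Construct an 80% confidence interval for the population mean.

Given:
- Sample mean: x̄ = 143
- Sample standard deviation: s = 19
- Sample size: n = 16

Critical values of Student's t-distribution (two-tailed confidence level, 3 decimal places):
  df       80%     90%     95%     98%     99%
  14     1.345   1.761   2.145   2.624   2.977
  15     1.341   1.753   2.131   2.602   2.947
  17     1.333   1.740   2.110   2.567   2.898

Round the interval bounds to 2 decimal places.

The population standard deviation σ is unknown (only the sample standard deviation s is given), so use a t-interval with df = n - 1 = 16 - 1 = 15.

For 80% confidence with df = 15, t* = 1.341 (from t-table)

Standard error: SE = s/√n = 19/√16 = 4.750000

Margin of error: E = t* × SE = 1.341 × 4.750000 = 6.3697

T-interval: x̄ ± E = 143 ± 6.3697 = (136.6302, 149.3698)

Rounded to 2 decimal places:

(136.63, 149.37)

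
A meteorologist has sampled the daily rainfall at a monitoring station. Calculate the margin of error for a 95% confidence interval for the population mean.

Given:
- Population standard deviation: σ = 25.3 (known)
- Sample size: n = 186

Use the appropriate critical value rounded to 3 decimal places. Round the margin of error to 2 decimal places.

The population standard deviation σ is known, so use the z-interval margin of error formula.

For 95% confidence, z* = 1.96 (from standard normal table)

Margin of error formula for z-interval: E = z* × σ/√n

E = 1.96 × 25.3/√186
  = 1.96 × 1.855086
  = 3.6360

Rounded to 2 decimal places:

3.64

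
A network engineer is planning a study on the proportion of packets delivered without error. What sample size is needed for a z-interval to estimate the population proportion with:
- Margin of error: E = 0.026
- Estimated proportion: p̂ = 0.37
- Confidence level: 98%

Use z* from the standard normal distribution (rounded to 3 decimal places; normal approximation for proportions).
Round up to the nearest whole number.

Using z* for proportion z-interval (normal approximation).

For 98% confidence, z* = 2.326 (from standard normal table)

Sample size formula for proportion z-interval: n = z*²p̂(1-p̂)/E²

n = 2.326² × 0.37 × 0.63 / 0.026²
  = 5.410276 × 0.2331 / 0.000676
  = 1865.5848

Round up to the nearest whole number: n = 1866

1866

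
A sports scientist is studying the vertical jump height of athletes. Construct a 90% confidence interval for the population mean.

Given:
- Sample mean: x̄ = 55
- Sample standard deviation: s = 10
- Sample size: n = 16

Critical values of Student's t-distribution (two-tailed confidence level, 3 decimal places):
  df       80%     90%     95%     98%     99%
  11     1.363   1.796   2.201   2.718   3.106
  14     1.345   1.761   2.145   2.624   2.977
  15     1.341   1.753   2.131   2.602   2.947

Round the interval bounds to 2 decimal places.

The population standard deviation σ is unknown (only the sample standard deviation s is given), so use a t-interval with df = n - 1 = 16 - 1 = 15.

For 90% confidence with df = 15, t* = 1.753 (from t-table)

Standard error: SE = s/√n = 10/√16 = 2.500000

Margin of error: E = t* × SE = 1.753 × 2.500000 = 4.3825

T-interval: x̄ ± E = 55 ± 4.3825 = (50.6175, 59.3825)

Rounded to 2 decimal places:

(50.62, 59.38)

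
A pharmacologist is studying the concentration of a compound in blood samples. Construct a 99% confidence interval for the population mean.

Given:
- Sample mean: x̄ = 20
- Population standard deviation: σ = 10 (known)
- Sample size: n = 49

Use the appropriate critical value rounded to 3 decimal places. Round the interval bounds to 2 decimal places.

The population standard deviation σ is known, so use a z-interval (standard normal critical value).

For 99% confidence, z* = 2.576 (from standard normal table)

Standard error: SE = σ/√n = 10/√49 = 1.428571

Margin of error: E = z* × SE = 2.576 × 1.428571 = 3.6800

Z-interval: x̄ ± E = 20 ± 3.6800 = (16.3200, 23.6800)

Rounded to 2 decimal places:

(16.32, 23.68)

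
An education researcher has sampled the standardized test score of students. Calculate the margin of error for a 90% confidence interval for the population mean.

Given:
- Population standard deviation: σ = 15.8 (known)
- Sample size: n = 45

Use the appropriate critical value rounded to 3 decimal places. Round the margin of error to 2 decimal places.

The population standard deviation σ is known, so use the z-interval margin of error formula.

For 90% confidence, z* = 1.645 (from standard normal table)

Margin of error formula for z-interval: E = z* × σ/√n

E = 1.645 × 15.8/√45
  = 1.645 × 2.355325
  = 3.8745

Rounded to 2 decimal places:

3.87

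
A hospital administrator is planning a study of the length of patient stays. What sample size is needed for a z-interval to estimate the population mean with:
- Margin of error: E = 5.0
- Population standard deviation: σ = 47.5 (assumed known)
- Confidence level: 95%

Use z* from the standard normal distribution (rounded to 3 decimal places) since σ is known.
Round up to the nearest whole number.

Using z* since population σ is known (z-interval formula).

For 95% confidence, z* = 1.96 (from standard normal table)

Sample size formula for z-interval: n = (z*σ/E)²

n = (1.96 × 47.5 / 5.0)²
  = (18.620000)²
  = 346.7044

Round up to the nearest whole number: n = 347

347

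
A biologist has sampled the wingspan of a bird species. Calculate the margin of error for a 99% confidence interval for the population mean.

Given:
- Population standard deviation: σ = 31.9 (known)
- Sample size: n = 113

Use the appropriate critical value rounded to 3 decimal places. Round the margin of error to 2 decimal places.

The population standard deviation σ is known, so use the z-interval margin of error formula.

For 99% confidence, z* = 2.576 (from standard normal table)

Margin of error formula for z-interval: E = z* × σ/√n

E = 2.576 × 31.9/√113
  = 2.576 × 3.000900
  = 7.7303

Rounded to 2 decimal places:

7.73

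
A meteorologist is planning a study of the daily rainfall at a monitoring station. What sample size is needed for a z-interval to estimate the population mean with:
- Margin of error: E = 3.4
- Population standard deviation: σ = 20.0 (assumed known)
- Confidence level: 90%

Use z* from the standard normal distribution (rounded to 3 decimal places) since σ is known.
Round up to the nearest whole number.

Using z* since population σ is known (z-interval formula).

For 90% confidence, z* = 1.645 (from standard normal table)

Sample size formula for z-interval: n = (z*σ/E)²

n = (1.645 × 20.0 / 3.4)²
  = (9.676471)²
  = 93.6341

Round up to the nearest whole number: n = 94

94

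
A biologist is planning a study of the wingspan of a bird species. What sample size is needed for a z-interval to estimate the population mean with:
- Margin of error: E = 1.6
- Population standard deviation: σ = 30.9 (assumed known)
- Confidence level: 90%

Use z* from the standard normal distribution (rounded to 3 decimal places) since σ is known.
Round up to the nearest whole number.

Using z* since population σ is known (z-interval formula).

For 90% confidence, z* = 1.645 (from standard normal table)

Sample size formula for z-interval: n = (z*σ/E)²

n = (1.645 × 30.9 / 1.6)²
  = (31.769063)²
  = 1009.2733

Round up to the nearest whole number: n = 1010

1010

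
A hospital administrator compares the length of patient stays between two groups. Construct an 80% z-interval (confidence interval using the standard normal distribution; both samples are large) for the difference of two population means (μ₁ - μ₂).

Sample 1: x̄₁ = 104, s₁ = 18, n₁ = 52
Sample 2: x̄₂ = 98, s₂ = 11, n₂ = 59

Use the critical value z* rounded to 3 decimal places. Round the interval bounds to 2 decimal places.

Both samples are large (n₁ = 52 ≥ 30, n₂ = 59 ≥ 30), so a z-interval for the difference of means applies.

Point estimate: x̄₁ - x̄₂ = 104 - 98 = 6

Standard error: SE = √(s₁²/n₁ + s₂²/n₂)
= √(18²/52 + 11²/59)
= √(6.230769 + 2.050847)
= 2.877780

For 80% confidence, z* = 1.282 (from standard normal table)
Margin of error: E = z* × SE = 1.282 × 2.877780 = 3.6893

Z-interval: (x̄₁ - x̄₂) ± E = 6 ± 3.6893 = (2.3107, 9.6893)

Rounded to 2 decimal places:

(2.31, 9.69)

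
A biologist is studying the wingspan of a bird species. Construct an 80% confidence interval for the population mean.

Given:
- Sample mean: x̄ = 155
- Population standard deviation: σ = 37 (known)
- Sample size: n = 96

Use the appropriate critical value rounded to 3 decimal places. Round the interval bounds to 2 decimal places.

The population standard deviation σ is known, so use a z-interval (standard normal critical value).

For 80% confidence, z* = 1.282 (from standard normal table)

Standard error: SE = σ/√n = 37/√96 = 3.776297

Margin of error: E = z* × SE = 1.282 × 3.776297 = 4.8412

Z-interval: x̄ ± E = 155 ± 4.8412 = (150.1588, 159.8412)

Rounded to 2 decimal places:

(150.16, 159.84)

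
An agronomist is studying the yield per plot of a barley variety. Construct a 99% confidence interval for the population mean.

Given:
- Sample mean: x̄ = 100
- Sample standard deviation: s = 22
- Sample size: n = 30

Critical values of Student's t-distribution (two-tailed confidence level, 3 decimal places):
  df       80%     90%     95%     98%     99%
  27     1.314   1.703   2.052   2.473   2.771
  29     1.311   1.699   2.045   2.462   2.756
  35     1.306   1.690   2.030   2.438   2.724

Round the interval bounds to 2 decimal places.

The population standard deviation σ is unknown (only the sample standard deviation s is given), so use a t-interval with df = n - 1 = 30 - 1 = 29.

For 99% confidence with df = 29, t* = 2.756 (from t-table)

Standard error: SE = s/√n = 22/√30 = 4.016632

Margin of error: E = t* × SE = 2.756 × 4.016632 = 11.0698

T-interval: x̄ ± E = 100 ± 11.0698 = (88.9302, 111.0698)

Rounded to 2 decimal places:

(88.93, 111.07)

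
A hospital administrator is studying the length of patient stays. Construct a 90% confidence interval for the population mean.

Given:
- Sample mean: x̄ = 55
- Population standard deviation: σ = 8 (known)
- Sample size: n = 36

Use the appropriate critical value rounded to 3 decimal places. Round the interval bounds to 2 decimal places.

The population standard deviation σ is known, so use a z-interval (standard normal critical value).

For 90% confidence, z* = 1.645 (from standard normal table)

Standard error: SE = σ/√n = 8/√36 = 1.333333

Margin of error: E = z* × SE = 1.645 × 1.333333 = 2.1933

Z-interval: x̄ ± E = 55 ± 2.1933 = (52.8067, 57.1933)

Rounded to 2 decimal places:

(52.81, 57.19)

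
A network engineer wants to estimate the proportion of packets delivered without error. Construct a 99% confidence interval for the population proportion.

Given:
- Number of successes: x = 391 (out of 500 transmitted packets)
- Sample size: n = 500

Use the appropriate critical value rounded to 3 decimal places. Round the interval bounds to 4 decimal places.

Sample proportion: p̂ = 391/500 = 0.782000

Check conditions for normal approximation:
  np̂ = 391 ≥ 10 ✓
  n(1-p̂) = 109 ≥ 10 ✓

The sample is large enough, so use a z-interval (normal approximation) for the proportion.

For 99% confidence, z* = 2.576 (from standard normal table)

Standard error: SE = √(p̂(1-p̂)/n) = √(0.782000×0.218000/500) = 0.01846489

Margin of error: E = z* × SE = 2.576 × 0.01846489 = 0.047566

Z-interval: p̂ ± E = 0.782000 ± 0.047566 = (0.734434, 0.829566)

Rounded to 4 decimal places:

(0.7344, 0.8296)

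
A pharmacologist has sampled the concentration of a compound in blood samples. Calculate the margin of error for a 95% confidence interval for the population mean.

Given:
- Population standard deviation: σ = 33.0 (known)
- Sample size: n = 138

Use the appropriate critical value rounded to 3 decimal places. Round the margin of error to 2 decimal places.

The population standard deviation σ is known, so use the z-interval margin of error formula.

For 95% confidence, z* = 1.96 (from standard normal table)

Margin of error formula for z-interval: E = z* × σ/√n

E = 1.96 × 33.0/√138
  = 1.96 × 2.809147
  = 5.5059

Rounded to 2 decimal places:

5.51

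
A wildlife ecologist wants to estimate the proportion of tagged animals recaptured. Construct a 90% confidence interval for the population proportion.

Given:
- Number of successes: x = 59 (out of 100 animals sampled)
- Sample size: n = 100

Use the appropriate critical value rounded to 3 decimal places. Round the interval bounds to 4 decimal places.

Sample proportion: p̂ = 59/100 = 0.590000

Check conditions for normal approximation:
  np̂ = 59 ≥ 10 ✓
  n(1-p̂) = 41 ≥ 10 ✓

The sample is large enough, so use a z-interval (normal approximation) for the proportion.

For 90% confidence, z* = 1.645 (from standard normal table)

Standard error: SE = √(p̂(1-p̂)/n) = √(0.590000×0.410000/100) = 0.04918333

Margin of error: E = z* × SE = 1.645 × 0.04918333 = 0.080907

Z-interval: p̂ ± E = 0.590000 ± 0.080907 = (0.509093, 0.670907)

Rounded to 4 decimal places:

(0.5091, 0.6709)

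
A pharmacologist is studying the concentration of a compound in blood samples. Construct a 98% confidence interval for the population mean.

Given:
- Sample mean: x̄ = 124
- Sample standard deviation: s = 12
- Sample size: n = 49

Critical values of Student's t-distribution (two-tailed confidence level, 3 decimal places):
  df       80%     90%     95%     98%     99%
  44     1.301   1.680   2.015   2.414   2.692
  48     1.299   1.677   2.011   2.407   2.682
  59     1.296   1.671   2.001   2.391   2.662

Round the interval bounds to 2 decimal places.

The population standard deviation σ is unknown (only the sample standard deviation s is given), so use a t-interval with df = n - 1 = 49 - 1 = 48.

For 98% confidence with df = 48, t* = 2.407 (from t-table)

Standard error: SE = s/√n = 12/√49 = 1.714286

Margin of error: E = t* × SE = 2.407 × 1.714286 = 4.1263

T-interval: x̄ ± E = 124 ± 4.1263 = (119.8737, 128.1263)

Rounded to 2 decimal places:

(119.87, 128.13)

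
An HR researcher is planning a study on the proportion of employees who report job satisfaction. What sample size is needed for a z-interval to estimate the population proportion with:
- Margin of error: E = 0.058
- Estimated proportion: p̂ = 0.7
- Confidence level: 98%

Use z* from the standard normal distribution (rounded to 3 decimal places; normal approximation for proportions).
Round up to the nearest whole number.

Using z* for proportion z-interval (normal approximation).

For 98% confidence, z* = 2.326 (from standard normal table)

Sample size formula for proportion z-interval: n = z*²p̂(1-p̂)/E²

n = 2.326² × 0.7 × 0.3 / 0.058²
  = 5.410276 × 0.21 / 0.003364
  = 337.7402

Round up to the nearest whole number: n = 338

338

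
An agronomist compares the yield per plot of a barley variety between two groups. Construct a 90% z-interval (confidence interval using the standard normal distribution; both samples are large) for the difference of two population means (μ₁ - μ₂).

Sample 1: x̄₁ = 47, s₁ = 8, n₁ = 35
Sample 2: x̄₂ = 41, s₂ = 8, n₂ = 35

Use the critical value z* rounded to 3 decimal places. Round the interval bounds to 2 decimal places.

Both samples are large (n₁ = 35 ≥ 30, n₂ = 35 ≥ 30), so a z-interval for the difference of means applies.

Point estimate: x̄₁ - x̄₂ = 47 - 41 = 6

Standard error: SE = √(s₁²/n₁ + s₂²/n₂)
= √(8²/35 + 8²/35)
= √(1.828571 + 1.828571)
= 1.912366

For 90% confidence, z* = 1.645 (from standard normal table)
Margin of error: E = z* × SE = 1.645 × 1.912366 = 3.1458

Z-interval: (x̄₁ - x̄₂) ± E = 6 ± 3.1458 = (2.8542, 9.1458)

Rounded to 2 decimal places:

(2.85, 9.15)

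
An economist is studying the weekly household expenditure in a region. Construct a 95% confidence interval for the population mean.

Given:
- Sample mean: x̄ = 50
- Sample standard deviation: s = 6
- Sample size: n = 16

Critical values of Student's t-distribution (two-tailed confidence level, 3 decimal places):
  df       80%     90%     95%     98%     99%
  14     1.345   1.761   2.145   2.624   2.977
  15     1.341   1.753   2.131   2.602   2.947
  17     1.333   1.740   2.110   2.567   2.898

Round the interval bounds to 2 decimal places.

The population standard deviation σ is unknown (only the sample standard deviation s is given), so use a t-interval with df = n - 1 = 16 - 1 = 15.

For 95% confidence with df = 15, t* = 2.131 (from t-table)

Standard error: SE = s/√n = 6/√16 = 1.500000

Margin of error: E = t* × SE = 2.131 × 1.500000 = 3.1965

T-interval: x̄ ± E = 50 ± 3.1965 = (46.8035, 53.1965)

Rounded to 2 decimal places:

(46.80, 53.20)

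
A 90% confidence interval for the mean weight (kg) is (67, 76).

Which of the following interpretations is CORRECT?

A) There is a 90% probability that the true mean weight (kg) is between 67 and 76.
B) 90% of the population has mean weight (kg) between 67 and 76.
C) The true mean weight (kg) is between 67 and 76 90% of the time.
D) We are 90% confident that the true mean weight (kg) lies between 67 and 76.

A confidence interval represents our confidence in the procedure, not a probability statement about the parameter.

Key concept: If we repeated this sampling process many times and computed a 90% CI each time, about 90% of those intervals would contain the true population parameter.

For this specific interval (67, 76):
- Midpoint (point estimate): 71.5
- Margin of error: 4.5

The correct interpretation is the one stating confidence that the true parameter lies in the interval — option D.

D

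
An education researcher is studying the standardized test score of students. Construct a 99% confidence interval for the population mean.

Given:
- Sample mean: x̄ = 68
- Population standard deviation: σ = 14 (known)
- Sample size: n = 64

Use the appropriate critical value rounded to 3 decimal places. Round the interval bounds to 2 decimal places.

The population standard deviation σ is known, so use a z-interval (standard normal critical value).

For 99% confidence, z* = 2.576 (from standard normal table)

Standard error: SE = σ/√n = 14/√64 = 1.750000

Margin of error: E = z* × SE = 2.576 × 1.750000 = 4.5080

Z-interval: x̄ ± E = 68 ± 4.5080 = (63.4920, 72.5080)

Rounded to 2 decimal places:

(63.49, 72.51)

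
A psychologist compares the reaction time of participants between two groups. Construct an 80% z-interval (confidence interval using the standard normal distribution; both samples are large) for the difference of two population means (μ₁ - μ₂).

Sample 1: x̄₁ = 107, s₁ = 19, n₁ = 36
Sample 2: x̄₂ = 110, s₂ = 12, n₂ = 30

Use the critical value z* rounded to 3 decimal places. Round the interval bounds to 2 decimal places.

Both samples are large (n₁ = 36 ≥ 30, n₂ = 30 ≥ 30), so a z-interval for the difference of means applies.

Point estimate: x̄₁ - x̄₂ = 107 - 110 = -3

Standard error: SE = √(s₁²/n₁ + s₂²/n₂)
= √(19²/36 + 12²/30)
= √(10.027778 + 4.800000)
= 3.850685

For 80% confidence, z* = 1.282 (from standard normal table)
Margin of error: E = z* × SE = 1.282 × 3.850685 = 4.9366

Z-interval: (x̄₁ - x̄₂) ± E = -3 ± 4.9366 = (-7.9366, 1.9366)

Rounded to 2 decimal places:

(-7.94, 1.94)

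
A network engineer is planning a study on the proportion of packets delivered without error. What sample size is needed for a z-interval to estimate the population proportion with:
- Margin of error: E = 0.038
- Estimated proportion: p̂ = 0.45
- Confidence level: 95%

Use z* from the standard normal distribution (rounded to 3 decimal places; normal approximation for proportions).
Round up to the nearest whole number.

Using z* for proportion z-interval (normal approximation).

For 95% confidence, z* = 1.96 (from standard normal table)

Sample size formula for proportion z-interval: n = z*²p̂(1-p̂)/E²

n = 1.96² × 0.45 × 0.55 / 0.038²
  = 3.8416 × 0.2475 / 0.001444
  = 658.4460

Round up to the nearest whole number: n = 659

659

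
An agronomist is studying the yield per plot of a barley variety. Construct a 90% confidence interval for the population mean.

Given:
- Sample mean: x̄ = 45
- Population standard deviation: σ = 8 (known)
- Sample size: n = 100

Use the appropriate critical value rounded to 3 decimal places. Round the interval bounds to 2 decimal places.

The population standard deviation σ is known, so use a z-interval (standard normal critical value).

For 90% confidence, z* = 1.645 (from standard normal table)

Standard error: SE = σ/√n = 8/√100 = 0.800000

Margin of error: E = z* × SE = 1.645 × 0.800000 = 1.3160

Z-interval: x̄ ± E = 45 ± 1.3160 = (43.6840, 46.3160)

Rounded to 2 decimal places:

(43.68, 46.32)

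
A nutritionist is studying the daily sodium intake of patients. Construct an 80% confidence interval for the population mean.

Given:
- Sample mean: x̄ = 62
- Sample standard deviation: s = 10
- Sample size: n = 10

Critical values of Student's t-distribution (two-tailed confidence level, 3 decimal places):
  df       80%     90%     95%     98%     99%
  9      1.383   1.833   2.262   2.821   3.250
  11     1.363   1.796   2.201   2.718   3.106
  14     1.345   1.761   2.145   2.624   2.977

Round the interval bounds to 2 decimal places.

The population standard deviation σ is unknown (only the sample standard deviation s is given), so use a t-interval with df = n - 1 = 10 - 1 = 9.

For 80% confidence with df = 9, t* = 1.383 (from t-table)

Standard error: SE = s/√n = 10/√10 = 3.162278

Margin of error: E = t* × SE = 1.383 × 3.162278 = 4.3734

T-interval: x̄ ± E = 62 ± 4.3734 = (57.6266, 66.3734)

Rounded to 2 decimal places:

(57.63, 66.37)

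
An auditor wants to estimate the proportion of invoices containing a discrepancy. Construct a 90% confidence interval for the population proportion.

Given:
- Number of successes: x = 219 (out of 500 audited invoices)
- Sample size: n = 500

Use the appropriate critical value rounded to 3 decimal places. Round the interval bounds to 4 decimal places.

Sample proportion: p̂ = 219/500 = 0.438000

Check conditions for normal approximation:
  np̂ = 219 ≥ 10 ✓
  n(1-p̂) = 281 ≥ 10 ✓

The sample is large enough, so use a z-interval (normal approximation) for the proportion.

For 90% confidence, z* = 1.645 (from standard normal table)

Standard error: SE = √(p̂(1-p̂)/n) = √(0.438000×0.562000/500) = 0.02218810

Margin of error: E = z* × SE = 1.645 × 0.02218810 = 0.036499

Z-interval: p̂ ± E = 0.438000 ± 0.036499 = (0.401501, 0.474499)

Rounded to 4 decimal places:

(0.4015, 0.4745)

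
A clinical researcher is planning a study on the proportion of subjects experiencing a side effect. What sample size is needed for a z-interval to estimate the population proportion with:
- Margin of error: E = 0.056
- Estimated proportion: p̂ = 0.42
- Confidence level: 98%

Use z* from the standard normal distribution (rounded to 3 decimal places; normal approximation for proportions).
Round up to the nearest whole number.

Using z* for proportion z-interval (normal approximation).

For 98% confidence, z* = 2.326 (from standard normal table)

Sample size formula for proportion z-interval: n = z*²p̂(1-p̂)/E²

n = 2.326² × 0.42 × 0.58 / 0.056²
  = 5.410276 × 0.2436 / 0.003136
  = 420.2625

Round up to the nearest whole number: n = 421

421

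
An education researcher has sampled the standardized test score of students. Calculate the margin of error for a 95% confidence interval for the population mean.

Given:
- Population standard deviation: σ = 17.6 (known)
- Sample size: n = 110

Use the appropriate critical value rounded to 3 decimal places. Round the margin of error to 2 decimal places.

The population standard deviation σ is known, so use the z-interval margin of error formula.

For 95% confidence, z* = 1.96 (from standard normal table)

Margin of error formula for z-interval: E = z* × σ/√n

E = 1.96 × 17.6/√110
  = 1.96 × 1.678094
  = 3.2891

Rounded to 2 decimal places:

3.29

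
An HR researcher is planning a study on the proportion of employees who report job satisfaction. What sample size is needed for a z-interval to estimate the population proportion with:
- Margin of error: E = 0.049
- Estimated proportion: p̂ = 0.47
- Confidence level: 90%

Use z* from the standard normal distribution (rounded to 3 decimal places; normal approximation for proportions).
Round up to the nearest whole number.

Using z* for proportion z-interval (normal approximation).

For 90% confidence, z* = 1.645 (from standard normal table)

Sample size formula for proportion z-interval: n = z*²p̂(1-p̂)/E²

n = 1.645² × 0.47 × 0.53 / 0.049²
  = 2.706025 × 0.2491 / 0.002401
  = 280.7459

Round up to the nearest whole number: n = 281

281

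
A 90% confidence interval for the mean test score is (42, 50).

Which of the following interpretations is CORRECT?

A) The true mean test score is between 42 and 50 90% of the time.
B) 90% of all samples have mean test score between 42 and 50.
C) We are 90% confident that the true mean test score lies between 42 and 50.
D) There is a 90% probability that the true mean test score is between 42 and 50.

A confidence interval represents our confidence in the procedure, not a probability statement about the parameter.

Key concept: If we repeated this sampling process many times and computed a 90% CI each time, about 90% of those intervals would contain the true population parameter.

For this specific interval (42, 50):
- Midpoint (point estimate): 46
- Margin of error: 4

The correct interpretation is the one stating confidence that the true parameter lies in the interval — option C.

C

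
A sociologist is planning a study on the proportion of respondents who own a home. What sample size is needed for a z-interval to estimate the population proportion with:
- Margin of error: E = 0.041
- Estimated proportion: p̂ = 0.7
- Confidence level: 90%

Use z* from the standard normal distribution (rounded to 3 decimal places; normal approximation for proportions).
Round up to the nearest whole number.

Using z* for proportion z-interval (normal approximation).

For 90% confidence, z* = 1.645 (from standard normal table)

Sample size formula for proportion z-interval: n = z*²p̂(1-p̂)/E²

n = 1.645² × 0.7 × 0.3 / 0.041²
  = 2.706025 × 0.21 / 0.001681
  = 338.0519

Round up to the nearest whole number: n = 339

339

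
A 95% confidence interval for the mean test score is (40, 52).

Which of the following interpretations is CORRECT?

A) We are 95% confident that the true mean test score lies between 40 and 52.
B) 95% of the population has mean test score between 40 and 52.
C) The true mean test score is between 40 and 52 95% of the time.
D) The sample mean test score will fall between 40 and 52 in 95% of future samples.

A confidence interval represents our confidence in the procedure, not a probability statement about the parameter.

Key concept: If we repeated this sampling process many times and computed a 95% CI each time, about 95% of those intervals would contain the true population parameter.

For this specific interval (40, 52):
- Midpoint (point estimate): 46
- Margin of error: 6

The correct interpretation is the one stating confidence that the true parameter lies in the interval — option A.

A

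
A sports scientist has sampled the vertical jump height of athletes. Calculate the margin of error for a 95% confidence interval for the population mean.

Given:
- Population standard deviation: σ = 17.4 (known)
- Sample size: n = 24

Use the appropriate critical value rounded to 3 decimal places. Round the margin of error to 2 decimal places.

The population standard deviation σ is known, so use the z-interval margin of error formula.

For 95% confidence, z* = 1.96 (from standard normal table)

Margin of error formula for z-interval: E = z* × σ/√n

E = 1.96 × 17.4/√24
  = 1.96 × 3.551760
  = 6.9614

Rounded to 2 decimal places:

6.96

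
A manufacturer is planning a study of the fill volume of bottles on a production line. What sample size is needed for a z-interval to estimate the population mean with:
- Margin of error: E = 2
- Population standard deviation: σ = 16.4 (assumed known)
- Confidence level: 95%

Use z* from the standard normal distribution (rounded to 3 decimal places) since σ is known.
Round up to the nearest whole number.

Using z* since population σ is known (z-interval formula).

For 95% confidence, z* = 1.96 (from standard normal table)

Sample size formula for z-interval: n = (z*σ/E)²

n = (1.96 × 16.4 / 2)²
  = (16.072000)²
  = 258.3092

Round up to the nearest whole number: n = 259

259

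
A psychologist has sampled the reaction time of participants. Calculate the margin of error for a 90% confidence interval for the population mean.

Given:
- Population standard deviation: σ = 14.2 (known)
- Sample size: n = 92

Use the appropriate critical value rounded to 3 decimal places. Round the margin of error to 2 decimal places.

The population standard deviation σ is known, so use the z-interval margin of error formula.

For 90% confidence, z* = 1.645 (from standard normal table)

Margin of error formula for z-interval: E = z* × σ/√n

E = 1.645 × 14.2/√92
  = 1.645 × 1.480452
  = 2.4353

Rounded to 2 decimal places:

2.44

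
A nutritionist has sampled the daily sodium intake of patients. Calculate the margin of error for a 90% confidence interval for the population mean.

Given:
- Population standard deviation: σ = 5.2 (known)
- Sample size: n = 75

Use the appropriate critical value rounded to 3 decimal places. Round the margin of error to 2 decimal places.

The population standard deviation σ is known, so use the z-interval margin of error formula.

For 90% confidence, z* = 1.645 (from standard normal table)

Margin of error formula for z-interval: E = z* × σ/√n

E = 1.645 × 5.2/√75
  = 1.645 × 0.600444
  = 0.9877

Rounded to 2 decimal places:

0.99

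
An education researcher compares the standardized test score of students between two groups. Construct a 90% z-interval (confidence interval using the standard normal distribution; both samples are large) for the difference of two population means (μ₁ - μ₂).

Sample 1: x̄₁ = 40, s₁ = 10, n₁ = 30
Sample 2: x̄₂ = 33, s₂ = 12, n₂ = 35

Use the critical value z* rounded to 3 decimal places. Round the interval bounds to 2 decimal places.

Both samples are large (n₁ = 30 ≥ 30, n₂ = 35 ≥ 30), so a z-interval for the difference of means applies.

Point estimate: x̄₁ - x̄₂ = 40 - 33 = 7

Standard error: SE = √(s₁²/n₁ + s₂²/n₂)
= √(10²/30 + 12²/35)
= √(3.333333 + 4.114286)
= 2.729033

For 90% confidence, z* = 1.645 (from standard normal table)
Margin of error: E = z* × SE = 1.645 × 2.729033 = 4.4893

Z-interval: (x̄₁ - x̄₂) ± E = 7 ± 4.4893 = (2.5107, 11.4893)

Rounded to 2 decimal places:

(2.51, 11.49)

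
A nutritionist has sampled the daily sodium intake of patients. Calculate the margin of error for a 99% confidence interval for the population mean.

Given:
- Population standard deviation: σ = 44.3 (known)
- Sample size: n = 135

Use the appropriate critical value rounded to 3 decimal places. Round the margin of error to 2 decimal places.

The population standard deviation σ is known, so use the z-interval margin of error formula.

For 99% confidence, z* = 2.576 (from standard normal table)

Margin of error formula for z-interval: E = z* × σ/√n

E = 2.576 × 44.3/√135
  = 2.576 × 3.812737
  = 9.8216

Rounded to 2 decimal places:

9.82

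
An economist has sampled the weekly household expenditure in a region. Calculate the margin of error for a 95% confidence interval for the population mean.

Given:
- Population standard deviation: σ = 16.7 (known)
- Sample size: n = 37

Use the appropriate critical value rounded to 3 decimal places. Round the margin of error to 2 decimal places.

The population standard deviation σ is known, so use the z-interval margin of error formula.

For 95% confidence, z* = 1.96 (from standard normal table)

Margin of error formula for z-interval: E = z* × σ/√n

E = 1.96 × 16.7/√37
  = 1.96 × 2.745463
  = 5.3811

Rounded to 2 decimal places:

5.38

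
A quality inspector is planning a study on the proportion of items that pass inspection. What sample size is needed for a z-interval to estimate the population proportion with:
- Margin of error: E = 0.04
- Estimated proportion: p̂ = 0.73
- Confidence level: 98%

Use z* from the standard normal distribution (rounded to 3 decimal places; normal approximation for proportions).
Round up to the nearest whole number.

Using z* for proportion z-interval (normal approximation).

For 98% confidence, z* = 2.326 (from standard normal table)

Sample size formula for proportion z-interval: n = z*²p̂(1-p̂)/E²

n = 2.326² × 0.73 × 0.27 / 0.04²
  = 5.410276 × 0.1971 / 0.0016
  = 666.4784

Round up to the nearest whole number: n = 667

667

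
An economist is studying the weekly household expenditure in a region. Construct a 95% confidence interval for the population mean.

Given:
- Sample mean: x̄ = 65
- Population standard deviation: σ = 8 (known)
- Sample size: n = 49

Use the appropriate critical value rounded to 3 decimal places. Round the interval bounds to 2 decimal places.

The population standard deviation σ is known, so use a z-interval (standard normal critical value).

For 95% confidence, z* = 1.96 (from standard normal table)

Standard error: SE = σ/√n = 8/√49 = 1.142857

Margin of error: E = z* × SE = 1.96 × 1.142857 = 2.2400

Z-interval: x̄ ± E = 65 ± 2.2400 = (62.7600, 67.2400)

Rounded to 2 decimal places:

(62.76, 67.24)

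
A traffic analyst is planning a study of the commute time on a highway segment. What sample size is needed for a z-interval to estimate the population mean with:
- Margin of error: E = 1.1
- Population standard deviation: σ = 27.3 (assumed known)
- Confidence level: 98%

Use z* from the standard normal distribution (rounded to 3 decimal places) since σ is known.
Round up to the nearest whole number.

Using z* since population σ is known (z-interval formula).

For 98% confidence, z* = 2.326 (from standard normal table)

Sample size formula for z-interval: n = (z*σ/E)²

n = (2.326 × 27.3 / 1.1)²
  = (57.727091)²
  = 3332.4170

Round up to the nearest whole number: n = 3333

3333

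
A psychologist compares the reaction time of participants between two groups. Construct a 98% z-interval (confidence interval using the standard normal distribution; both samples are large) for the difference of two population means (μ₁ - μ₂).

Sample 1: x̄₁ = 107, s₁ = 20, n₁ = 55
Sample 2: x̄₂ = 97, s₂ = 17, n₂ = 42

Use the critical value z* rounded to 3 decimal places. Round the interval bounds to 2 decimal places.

Both samples are large (n₁ = 55 ≥ 30, n₂ = 42 ≥ 30), so a z-interval for the difference of means applies.

Point estimate: x̄₁ - x̄₂ = 107 - 97 = 10

Standard error: SE = √(s₁²/n₁ + s₂²/n₂)
= √(20²/55 + 17²/42)
= √(7.272727 + 6.880952)
= 3.762138

For 98% confidence, z* = 2.326 (from standard normal table)
Margin of error: E = z* × SE = 2.326 × 3.762138 = 8.7507

Z-interval: (x̄₁ - x̄₂) ± E = 10 ± 8.7507 = (1.2493, 18.7507)

Rounded to 2 decimal places:

(1.25, 18.75)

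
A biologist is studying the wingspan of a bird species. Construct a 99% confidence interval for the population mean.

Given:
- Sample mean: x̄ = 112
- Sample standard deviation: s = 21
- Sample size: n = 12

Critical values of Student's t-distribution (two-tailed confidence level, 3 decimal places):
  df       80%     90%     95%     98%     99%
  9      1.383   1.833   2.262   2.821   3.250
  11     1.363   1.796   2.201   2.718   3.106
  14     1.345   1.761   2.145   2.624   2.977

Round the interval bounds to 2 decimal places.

The population standard deviation σ is unknown (only the sample standard deviation s is given), so use a t-interval with df = n - 1 = 12 - 1 = 11.

For 99% confidence with df = 11, t* = 3.106 (from t-table)

Standard error: SE = s/√n = 21/√12 = 6.062178

Margin of error: E = t* × SE = 3.106 × 6.062178 = 18.8291

T-interval: x̄ ± E = 112 ± 18.8291 = (93.1709, 130.8291)

Rounded to 2 decimal places:

(93.17, 130.83)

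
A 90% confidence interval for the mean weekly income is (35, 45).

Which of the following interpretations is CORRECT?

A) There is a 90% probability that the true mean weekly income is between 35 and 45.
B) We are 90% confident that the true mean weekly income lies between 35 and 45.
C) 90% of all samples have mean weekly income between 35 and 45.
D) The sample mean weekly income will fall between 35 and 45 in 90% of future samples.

A confidence interval represents our confidence in the procedure, not a probability statement about the parameter.

Key concept: If we repeated this sampling process many times and computed a 90% CI each time, about 90% of those intervals would contain the true population parameter.

For this specific interval (35, 45):
- Midpoint (point estimate): 40
- Margin of error: 5

The correct interpretation is the one stating confidence that the true parameter lies in the interval — option B.

B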